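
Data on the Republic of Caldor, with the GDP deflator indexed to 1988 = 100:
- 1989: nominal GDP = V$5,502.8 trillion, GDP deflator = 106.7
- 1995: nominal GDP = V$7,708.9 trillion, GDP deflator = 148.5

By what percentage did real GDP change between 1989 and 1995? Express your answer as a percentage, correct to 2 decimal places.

0.66%

Real GDP 1989 = 5502.8 / 1.067 = 5157.26.
Real GDP 1995 = 7708.9 / 1.485 = 5191.18.
Real growth = 5191.18 / 5157.26 − 1 = 0.0066.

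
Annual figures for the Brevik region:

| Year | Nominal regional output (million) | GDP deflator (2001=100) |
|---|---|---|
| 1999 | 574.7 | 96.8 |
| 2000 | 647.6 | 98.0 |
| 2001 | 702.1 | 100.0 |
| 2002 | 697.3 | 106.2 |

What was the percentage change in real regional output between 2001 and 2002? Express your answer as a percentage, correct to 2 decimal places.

-6.48%

Real regional output 2001 = 702.1/1.000 = 702.10.
Real regional output 2002 = 697.3/1.062 = 656.59.
Change = 656.59/702.10 − 1 = -0.0648.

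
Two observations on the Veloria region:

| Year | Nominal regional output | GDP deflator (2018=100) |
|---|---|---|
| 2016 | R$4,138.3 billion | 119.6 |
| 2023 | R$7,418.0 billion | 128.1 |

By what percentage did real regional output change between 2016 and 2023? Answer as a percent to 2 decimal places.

67.36%

Deflate each year: 2016 → 4138.3/1.196 = 3460.12; 2023 → 7418.0/1.281 = 5790.79.
So real regional output changed by 5790.79/3460.12 − 1 = 0.6736, i.e. 67.36%.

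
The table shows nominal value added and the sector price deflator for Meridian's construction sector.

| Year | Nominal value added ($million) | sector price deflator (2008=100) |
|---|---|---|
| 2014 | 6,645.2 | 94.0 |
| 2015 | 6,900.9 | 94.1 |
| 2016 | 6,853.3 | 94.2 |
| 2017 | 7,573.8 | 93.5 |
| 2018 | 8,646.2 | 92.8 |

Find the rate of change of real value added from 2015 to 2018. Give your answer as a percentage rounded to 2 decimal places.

27.05%

Real value added 2015 = 6900.9/0.941 = 7333.58.
Real value added 2018 = 8646.2/0.928 = 9317.03.
Change = 9317.03/7333.58 − 1 = 0.2705.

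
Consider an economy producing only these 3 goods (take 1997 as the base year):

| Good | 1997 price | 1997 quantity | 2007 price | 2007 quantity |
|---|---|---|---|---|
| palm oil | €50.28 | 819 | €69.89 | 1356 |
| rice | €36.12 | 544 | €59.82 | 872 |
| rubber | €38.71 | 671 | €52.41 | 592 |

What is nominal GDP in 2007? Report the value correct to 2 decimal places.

Nominal GDP 2007 = Σ (p_2007 × q_2007) = 69.89·1356 + 59.82·872 + 52.41·592 = 177960.60.

€177960.60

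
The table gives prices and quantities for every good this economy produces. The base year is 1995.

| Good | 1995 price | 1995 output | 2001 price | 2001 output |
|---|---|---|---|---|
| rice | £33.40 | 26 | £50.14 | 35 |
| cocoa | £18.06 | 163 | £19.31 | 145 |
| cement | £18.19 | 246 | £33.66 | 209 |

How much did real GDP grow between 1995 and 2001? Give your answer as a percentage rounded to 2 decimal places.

Real GDP 1995 = Nominal GDP 1995 = 33.40·26 + 18.06·163 + 18.19·246 = 8286.92.
Real GDP 2001 (at 1995 prices) = 33.40·35 + 18.06·145 + 18.19·209 = 7589.41.
Real growth = 7589.41/8286.92 − 1 = -0.0842.

-8.42%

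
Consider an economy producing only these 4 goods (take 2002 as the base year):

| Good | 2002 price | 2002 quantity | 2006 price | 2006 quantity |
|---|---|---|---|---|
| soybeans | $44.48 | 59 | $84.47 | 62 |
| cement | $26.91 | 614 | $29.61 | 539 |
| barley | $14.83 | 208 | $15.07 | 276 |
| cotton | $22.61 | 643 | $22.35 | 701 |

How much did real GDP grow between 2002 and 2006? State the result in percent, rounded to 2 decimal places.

Real GDP 2002 = Nominal GDP 2002 = 44.48·59 + 26.91·614 + 14.83·208 + 22.61·643 = 36769.93.
Real GDP 2006 (at 2002 prices) = 44.48·62 + 26.91·539 + 14.83·276 + 22.61·701 = 37204.94.
Real growth = 37204.94/36769.93 − 1 = 0.0118.

1.18%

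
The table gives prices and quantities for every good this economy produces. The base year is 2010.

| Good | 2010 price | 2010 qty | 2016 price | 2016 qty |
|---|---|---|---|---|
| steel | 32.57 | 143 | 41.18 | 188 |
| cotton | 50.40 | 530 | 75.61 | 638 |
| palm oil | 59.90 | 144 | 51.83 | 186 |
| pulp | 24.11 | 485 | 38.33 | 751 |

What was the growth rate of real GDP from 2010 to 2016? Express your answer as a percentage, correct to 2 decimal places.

Real GDP 2010 = Nominal GDP 2010 = 32.57·143 + 50.40·530 + 59.90·144 + 24.11·485 = 51688.46.
Real GDP 2016 (at 2010 prices) = 32.57·188 + 50.40·638 + 59.90·186 + 24.11·751 = 67526.37.
Real growth = 67526.37/51688.46 − 1 = 0.3064.

30.64%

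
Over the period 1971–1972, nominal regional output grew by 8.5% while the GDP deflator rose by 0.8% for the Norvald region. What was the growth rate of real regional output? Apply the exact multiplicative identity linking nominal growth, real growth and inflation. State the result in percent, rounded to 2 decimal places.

(1 + g_nom) = (1 + g_real)(1 + π), so g_real = 1.0850 / 1.0080 − 1 = 0.07639.

7.64%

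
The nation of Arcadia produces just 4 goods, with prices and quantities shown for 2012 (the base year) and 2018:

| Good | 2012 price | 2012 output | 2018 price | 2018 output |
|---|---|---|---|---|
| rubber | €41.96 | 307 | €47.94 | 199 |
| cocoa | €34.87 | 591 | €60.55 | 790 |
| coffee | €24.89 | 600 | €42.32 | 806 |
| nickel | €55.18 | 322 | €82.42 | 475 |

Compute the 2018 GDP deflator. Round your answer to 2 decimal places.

Nominal GDP 2018 = 47.94·199 + 60.55·790 + 42.32·806 + 82.42·475 = 130633.98.
Real GDP 2018 (at 2012 prices) = 41.96·199 + 34.87·790 + 24.89·806 + 55.18·475 = 82169.18.
Deflator = Nominal/Real × 100 = 130633.98/82169.18 × 100 = 158.982.

158.98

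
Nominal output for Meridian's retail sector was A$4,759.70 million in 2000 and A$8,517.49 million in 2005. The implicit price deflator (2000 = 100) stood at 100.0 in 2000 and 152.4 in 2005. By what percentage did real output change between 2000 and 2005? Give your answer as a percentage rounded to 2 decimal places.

Deflate each year: 2000 → 4759.70/1.000 = 4759.70; 2005 → 8517.49/1.524 = 5588.90.
So real output changed by 5588.90/4759.70 − 1 = 0.1742, i.e. 17.42%.

17.42%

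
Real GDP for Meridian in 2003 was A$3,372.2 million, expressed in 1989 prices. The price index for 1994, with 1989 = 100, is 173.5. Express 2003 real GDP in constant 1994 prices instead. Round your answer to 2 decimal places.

A$5,850.77 million

Real GDP in 1994 prices = Real GDP in 1989 prices × (P_1994/P_1989) = 3372.2 × 1.735 = 5850.77.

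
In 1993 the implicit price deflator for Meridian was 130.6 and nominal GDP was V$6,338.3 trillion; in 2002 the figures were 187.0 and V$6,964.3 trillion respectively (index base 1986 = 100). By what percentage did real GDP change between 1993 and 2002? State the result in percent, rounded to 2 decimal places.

-23.26%

Real GDP 1993 = 6338.3 / 1.306 = 4853.22.
Real GDP 2002 = 6964.3 / 1.870 = 3724.22.
Real growth = 3724.22 / 4853.22 − 1 = -0.2326.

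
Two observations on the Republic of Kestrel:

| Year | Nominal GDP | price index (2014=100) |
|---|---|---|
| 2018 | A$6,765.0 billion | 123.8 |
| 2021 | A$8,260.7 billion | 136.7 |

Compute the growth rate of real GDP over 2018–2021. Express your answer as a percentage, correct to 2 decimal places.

Real GDP 2018 = 6765.0 / 1.238 = 5464.46.
Real GDP 2021 = 8260.7 / 1.367 = 6042.94.
Real growth = 6042.94 / 5464.46 − 1 = 0.1059.

10.59%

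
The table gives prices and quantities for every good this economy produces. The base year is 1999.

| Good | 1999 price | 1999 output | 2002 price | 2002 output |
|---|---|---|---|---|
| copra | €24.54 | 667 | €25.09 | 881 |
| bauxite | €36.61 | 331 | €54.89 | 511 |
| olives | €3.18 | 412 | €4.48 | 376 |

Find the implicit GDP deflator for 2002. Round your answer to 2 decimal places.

Nominal GDP 2002 = 25.09·881 + 54.89·511 + 4.48·376 = 51837.56.
Real GDP 2002 (at 1999 prices) = 24.54·881 + 36.61·511 + 3.18·376 = 41523.13.
Deflator = Nominal/Real × 100 = 51837.56/41523.13 × 100 = 124.840.

124.84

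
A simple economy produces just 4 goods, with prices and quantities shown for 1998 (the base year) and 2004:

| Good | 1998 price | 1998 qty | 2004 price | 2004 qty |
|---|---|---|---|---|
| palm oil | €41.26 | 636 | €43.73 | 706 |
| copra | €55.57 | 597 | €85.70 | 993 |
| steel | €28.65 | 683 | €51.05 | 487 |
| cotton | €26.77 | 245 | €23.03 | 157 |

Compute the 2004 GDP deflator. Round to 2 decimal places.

Nominal GDP 2004 = 43.73·706 + 85.70·993 + 51.05·487 + 23.03·157 = 144450.54.
Real GDP 2004 (at 1998 prices) = 41.26·706 + 55.57·993 + 28.65·487 + 26.77·157 = 102466.01.
Deflator = Nominal/Real × 100 = 144450.54/102466.01 × 100 = 140.974.

140.97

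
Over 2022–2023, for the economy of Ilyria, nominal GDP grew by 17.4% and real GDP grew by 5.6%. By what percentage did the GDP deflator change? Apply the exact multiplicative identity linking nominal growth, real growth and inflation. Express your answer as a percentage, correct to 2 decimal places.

11.17%

(1 + g_nom) = (1 + g_real)(1 + π), so π = 1.1740 / 1.0560 − 1 = 0.11174.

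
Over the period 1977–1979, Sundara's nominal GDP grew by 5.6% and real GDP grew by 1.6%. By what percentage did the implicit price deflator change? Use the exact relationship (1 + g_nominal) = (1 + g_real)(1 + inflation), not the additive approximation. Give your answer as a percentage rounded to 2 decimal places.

3.94%

(1 + g_nom) = (1 + g_real)(1 + π), so π = 1.0560 / 1.0160 − 1 = 0.03937.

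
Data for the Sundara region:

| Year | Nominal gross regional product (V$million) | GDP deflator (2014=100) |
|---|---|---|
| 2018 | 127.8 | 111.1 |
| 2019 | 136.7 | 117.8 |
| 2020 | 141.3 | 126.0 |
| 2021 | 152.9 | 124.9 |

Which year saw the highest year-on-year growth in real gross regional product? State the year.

2021

2019: real = 136.7/1.178 = 116.04; growth vs 2018 (115.03) = 0.88%.
2020: real = 141.3/1.260 = 112.14; growth vs 2019 (116.04) = -3.36%.
2021: real = 152.9/1.249 = 122.42; growth vs 2020 (112.14) = 9.17%.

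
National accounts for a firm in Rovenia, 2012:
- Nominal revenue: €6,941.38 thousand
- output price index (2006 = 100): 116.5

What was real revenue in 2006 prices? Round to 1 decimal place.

Real revenue = Nominal / (output price index/100) = 6941.38 / 1.165 = 5958.27.

€5,958.3 thousand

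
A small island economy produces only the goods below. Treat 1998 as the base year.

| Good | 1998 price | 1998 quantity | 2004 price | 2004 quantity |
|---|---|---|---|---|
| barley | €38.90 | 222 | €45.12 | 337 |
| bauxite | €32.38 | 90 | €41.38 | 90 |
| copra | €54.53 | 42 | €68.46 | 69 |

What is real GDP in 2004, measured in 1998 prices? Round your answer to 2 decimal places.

Real GDP 2004 = Σ (p_1998 × q_2004) = 38.90·337 + 32.38·90 + 54.53·69 = 19786.07.

€19786.07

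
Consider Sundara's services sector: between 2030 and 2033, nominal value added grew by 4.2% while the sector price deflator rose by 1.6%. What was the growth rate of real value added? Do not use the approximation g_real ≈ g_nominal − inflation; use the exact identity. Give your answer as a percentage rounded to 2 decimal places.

2.56%

(1 + g_nom) = (1 + g_real)(1 + π), so g_real = 1.0420 / 1.0160 − 1 = 0.02559.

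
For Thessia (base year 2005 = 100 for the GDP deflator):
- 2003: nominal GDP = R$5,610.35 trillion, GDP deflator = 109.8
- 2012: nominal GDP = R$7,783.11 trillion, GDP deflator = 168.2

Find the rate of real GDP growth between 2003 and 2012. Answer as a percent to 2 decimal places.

Deflate each year: 2003 → 5610.35/1.098 = 5109.61; 2012 → 7783.11/1.682 = 4627.29.
So real GDP changed by 4627.29/5109.61 − 1 = -0.0944, i.e. -9.44%.

-9.44%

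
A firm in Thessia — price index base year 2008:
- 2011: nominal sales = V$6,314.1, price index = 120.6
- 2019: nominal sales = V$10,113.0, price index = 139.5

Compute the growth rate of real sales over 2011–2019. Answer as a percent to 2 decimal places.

38.47%

Real sales 2011 = 6314.1 / 1.206 = 5235.57.
Real sales 2019 = 10113.0 / 1.395 = 7249.46.
Real growth = 7249.46 / 5235.57 − 1 = 0.3847.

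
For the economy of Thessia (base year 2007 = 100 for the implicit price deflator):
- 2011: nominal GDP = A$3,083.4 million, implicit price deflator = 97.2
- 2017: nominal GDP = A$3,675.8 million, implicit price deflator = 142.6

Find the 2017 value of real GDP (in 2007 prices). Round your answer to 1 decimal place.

Real GDP = Nominal / (implicit price deflator/100) = 3675.8 / 1.426 = 2577.70.

A$2,577.7 million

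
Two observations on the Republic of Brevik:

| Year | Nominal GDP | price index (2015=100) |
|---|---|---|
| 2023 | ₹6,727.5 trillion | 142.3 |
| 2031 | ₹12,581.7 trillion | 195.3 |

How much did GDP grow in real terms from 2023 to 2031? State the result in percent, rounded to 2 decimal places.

Deflate each year: 2023 → 6727.5/1.423 = 4727.69; 2031 → 12581.7/1.953 = 6442.24.
So real GDP changed by 6442.24/4727.69 − 1 = 0.3627, i.e. 36.27%.

36.27%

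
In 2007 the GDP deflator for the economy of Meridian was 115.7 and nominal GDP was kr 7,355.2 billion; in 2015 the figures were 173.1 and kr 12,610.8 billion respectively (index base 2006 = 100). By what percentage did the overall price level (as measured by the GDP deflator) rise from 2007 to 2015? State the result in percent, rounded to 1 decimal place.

Price-level change = 173.1 / 115.7 − 1 = 0.4961.

49.6%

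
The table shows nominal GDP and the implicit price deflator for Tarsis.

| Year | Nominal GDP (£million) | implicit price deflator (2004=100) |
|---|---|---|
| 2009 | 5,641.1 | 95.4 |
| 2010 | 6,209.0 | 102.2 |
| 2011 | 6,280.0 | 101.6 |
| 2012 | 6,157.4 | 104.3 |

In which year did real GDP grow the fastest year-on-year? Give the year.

2010: real = 6209.0/1.022 = 6075.34; growth vs 2009 (5913.10) = 2.74%.
2011: real = 6280.0/1.016 = 6181.10; growth vs 2010 (6075.34) = 1.74%.
2012: real = 6157.4/1.043 = 5903.55; growth vs 2011 (6181.10) = -4.49%.

2010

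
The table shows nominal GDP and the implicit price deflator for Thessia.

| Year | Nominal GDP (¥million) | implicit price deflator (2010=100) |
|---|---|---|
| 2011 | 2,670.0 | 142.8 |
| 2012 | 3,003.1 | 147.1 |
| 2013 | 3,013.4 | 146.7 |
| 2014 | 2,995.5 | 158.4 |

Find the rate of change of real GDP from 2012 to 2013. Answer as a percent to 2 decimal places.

0.62%

Real GDP 2012 = 3003.1/1.471 = 2041.54.
Real GDP 2013 = 3013.4/1.467 = 2054.12.
Change = 2054.12/2041.54 − 1 = 0.0062.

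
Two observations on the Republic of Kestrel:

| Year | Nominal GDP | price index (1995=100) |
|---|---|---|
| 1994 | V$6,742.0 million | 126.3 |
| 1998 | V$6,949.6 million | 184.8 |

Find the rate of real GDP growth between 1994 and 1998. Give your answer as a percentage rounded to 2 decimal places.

Deflate each year: 1994 → 6742.0/1.263 = 5338.08; 1998 → 6949.6/1.848 = 3760.61.
So real GDP changed by 3760.61/5338.08 − 1 = -0.2955, i.e. -29.55%.

-29.55%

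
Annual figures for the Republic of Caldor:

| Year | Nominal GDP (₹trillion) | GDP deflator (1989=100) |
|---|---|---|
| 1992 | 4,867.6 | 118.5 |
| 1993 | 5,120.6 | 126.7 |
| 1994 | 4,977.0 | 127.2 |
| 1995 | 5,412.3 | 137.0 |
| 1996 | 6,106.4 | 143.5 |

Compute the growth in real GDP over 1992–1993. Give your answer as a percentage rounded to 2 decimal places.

-1.61%

Real GDP 1992 = 4867.6/1.185 = 4107.68.
Real GDP 1993 = 5120.6/1.267 = 4041.52.
Change = 4041.52/4107.68 − 1 = -0.0161.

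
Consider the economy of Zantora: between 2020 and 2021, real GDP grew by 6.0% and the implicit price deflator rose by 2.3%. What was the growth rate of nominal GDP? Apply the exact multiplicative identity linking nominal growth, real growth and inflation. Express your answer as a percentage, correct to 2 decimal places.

8.44%

(1 + g_nom) = (1 + g_real)(1 + π) = 1.0600 × 1.0230 = 1.08438.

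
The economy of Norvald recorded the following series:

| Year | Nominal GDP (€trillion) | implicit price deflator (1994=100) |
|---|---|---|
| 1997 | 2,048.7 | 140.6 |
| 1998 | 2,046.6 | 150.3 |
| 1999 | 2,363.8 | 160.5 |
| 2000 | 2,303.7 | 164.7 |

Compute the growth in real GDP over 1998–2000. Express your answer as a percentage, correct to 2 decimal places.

Real GDP 1998 = 2046.6/1.503 = 1361.68.
Real GDP 2000 = 2303.7/1.647 = 1398.72.
Change = 1398.72/1361.68 − 1 = 0.0272.

2.72%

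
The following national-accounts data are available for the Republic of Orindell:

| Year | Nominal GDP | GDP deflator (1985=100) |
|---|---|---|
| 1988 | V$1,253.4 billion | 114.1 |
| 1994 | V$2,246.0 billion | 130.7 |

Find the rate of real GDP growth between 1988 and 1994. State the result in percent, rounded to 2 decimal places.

56.43%

Real GDP 1988 = 1253.4 / 1.141 = 1098.51.
Real GDP 1994 = 2246.0 / 1.307 = 1718.44.
Real growth = 1718.44 / 1098.51 − 1 = 0.5643.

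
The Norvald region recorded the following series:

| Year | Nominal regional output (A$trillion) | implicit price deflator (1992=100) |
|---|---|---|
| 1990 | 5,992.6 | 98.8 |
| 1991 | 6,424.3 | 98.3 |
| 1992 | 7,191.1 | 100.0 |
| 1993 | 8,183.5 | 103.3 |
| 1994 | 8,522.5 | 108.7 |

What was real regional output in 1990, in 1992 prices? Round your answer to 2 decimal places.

A$6,065.38 trillion

Real regional output 1990 = 5992.6 / 0.988 = 6065.38.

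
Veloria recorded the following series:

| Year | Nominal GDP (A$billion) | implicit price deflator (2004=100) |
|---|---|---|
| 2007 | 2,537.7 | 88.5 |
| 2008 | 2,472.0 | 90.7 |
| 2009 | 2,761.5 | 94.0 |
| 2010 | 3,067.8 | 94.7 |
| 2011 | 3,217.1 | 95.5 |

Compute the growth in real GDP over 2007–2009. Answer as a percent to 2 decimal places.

2.45%

Real GDP 2007 = 2537.7/0.885 = 2867.46.
Real GDP 2009 = 2761.5/0.940 = 2937.77.
Change = 2937.77/2867.46 − 1 = 0.0245.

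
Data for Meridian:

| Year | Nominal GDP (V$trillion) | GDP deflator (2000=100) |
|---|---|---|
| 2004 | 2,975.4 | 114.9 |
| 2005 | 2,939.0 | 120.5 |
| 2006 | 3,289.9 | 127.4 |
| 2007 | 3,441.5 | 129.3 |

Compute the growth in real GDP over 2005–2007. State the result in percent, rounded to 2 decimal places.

Real GDP 2005 = 2939.0/1.205 = 2439.00.
Real GDP 2007 = 3441.5/1.293 = 2661.64.
Change = 2661.64/2439.00 − 1 = 0.0913.

9.13%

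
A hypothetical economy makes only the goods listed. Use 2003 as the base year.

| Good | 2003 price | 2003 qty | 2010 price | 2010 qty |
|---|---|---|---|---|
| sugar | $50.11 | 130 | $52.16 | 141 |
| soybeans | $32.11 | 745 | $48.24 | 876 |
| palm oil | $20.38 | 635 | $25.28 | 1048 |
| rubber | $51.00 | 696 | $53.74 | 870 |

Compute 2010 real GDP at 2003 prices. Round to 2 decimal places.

$100922.11

Real GDP 2010 = Σ (p_2003 × q_2010) = 50.11·141 + 32.11·876 + 20.38·1048 + 51.00·870 = 100922.11.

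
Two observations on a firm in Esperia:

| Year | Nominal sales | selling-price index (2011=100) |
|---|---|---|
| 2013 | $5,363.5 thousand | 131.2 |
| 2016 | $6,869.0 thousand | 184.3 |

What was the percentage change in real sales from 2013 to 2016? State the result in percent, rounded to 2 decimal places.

-8.83%

Deflate each year: 2013 → 5363.5/1.312 = 4088.03; 2016 → 6869.0/1.843 = 3727.08.
So real sales changed by 3727.08/4088.03 − 1 = -0.0883, i.e. -8.83%.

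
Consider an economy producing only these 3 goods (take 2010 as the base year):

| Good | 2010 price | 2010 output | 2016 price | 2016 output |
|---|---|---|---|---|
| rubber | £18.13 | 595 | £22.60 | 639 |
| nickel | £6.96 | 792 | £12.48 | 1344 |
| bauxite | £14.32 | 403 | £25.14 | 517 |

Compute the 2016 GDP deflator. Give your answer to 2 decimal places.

155.99

Nominal GDP 2016 = 22.60·639 + 12.48·1344 + 25.14·517 = 44211.90.
Real GDP 2016 (at 2010 prices) = 18.13·639 + 6.96·1344 + 14.32·517 = 28342.75.
Deflator = Nominal/Real × 100 = 44211.90/28342.75 × 100 = 155.990.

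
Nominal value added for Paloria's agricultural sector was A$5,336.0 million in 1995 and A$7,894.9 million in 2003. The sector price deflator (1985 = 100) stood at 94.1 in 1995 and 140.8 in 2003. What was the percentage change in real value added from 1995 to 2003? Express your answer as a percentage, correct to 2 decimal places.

-1.12%

Deflate each year: 1995 → 5336.0/0.941 = 5670.56; 2003 → 7894.9/1.408 = 5607.17.
So real value added changed by 5607.17/5670.56 − 1 = -0.0112, i.e. -1.12%.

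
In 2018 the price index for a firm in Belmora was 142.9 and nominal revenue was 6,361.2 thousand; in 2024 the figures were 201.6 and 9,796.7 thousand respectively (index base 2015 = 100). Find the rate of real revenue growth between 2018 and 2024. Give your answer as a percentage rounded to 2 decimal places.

Real revenue 2018 = 6361.2 / 1.429 = 4451.50.
Real revenue 2024 = 9796.7 / 2.016 = 4859.47.
Real growth = 4859.47 / 4451.50 − 1 = 0.0916.

9.16%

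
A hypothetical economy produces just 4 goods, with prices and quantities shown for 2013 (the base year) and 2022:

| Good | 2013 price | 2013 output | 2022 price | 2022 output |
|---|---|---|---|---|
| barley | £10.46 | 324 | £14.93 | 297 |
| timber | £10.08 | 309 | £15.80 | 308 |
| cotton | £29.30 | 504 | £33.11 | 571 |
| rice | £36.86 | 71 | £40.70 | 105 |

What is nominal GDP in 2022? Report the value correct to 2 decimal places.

Nominal GDP 2022 = Σ (p_2022 × q_2022) = 14.93·297 + 15.80·308 + 33.11·571 + 40.70·105 = 32479.92.

£32479.92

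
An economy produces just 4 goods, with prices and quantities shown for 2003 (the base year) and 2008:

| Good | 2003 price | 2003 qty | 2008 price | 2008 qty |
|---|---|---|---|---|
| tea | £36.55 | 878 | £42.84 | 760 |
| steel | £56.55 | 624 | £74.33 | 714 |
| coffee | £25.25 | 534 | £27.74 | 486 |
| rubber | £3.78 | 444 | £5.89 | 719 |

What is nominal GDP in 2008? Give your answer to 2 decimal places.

£103346.57

Nominal GDP 2008 = Σ (p_2008 × q_2008) = 42.84·760 + 74.33·714 + 27.74·486 + 5.89·719 = 103346.57.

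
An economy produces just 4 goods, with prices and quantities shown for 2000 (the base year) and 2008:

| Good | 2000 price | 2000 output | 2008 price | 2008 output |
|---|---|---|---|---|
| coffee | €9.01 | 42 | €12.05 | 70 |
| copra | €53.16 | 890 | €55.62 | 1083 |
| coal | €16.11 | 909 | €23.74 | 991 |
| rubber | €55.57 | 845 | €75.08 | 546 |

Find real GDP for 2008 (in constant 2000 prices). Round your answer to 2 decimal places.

Real GDP 2008 = Σ (p_2000 × q_2008) = 9.01·70 + 53.16·1083 + 16.11·991 + 55.57·546 = 104509.21.

€104509.21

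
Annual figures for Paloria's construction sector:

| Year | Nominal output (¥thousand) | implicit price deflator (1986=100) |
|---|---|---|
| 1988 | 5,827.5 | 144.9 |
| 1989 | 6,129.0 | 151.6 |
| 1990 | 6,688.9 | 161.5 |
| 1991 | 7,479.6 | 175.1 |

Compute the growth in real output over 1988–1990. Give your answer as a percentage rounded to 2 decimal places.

Real output 1988 = 5827.5/1.449 = 4021.74.
Real output 1990 = 6688.9/1.615 = 4141.73.
Change = 4141.73/4021.74 − 1 = 0.0298.

2.98%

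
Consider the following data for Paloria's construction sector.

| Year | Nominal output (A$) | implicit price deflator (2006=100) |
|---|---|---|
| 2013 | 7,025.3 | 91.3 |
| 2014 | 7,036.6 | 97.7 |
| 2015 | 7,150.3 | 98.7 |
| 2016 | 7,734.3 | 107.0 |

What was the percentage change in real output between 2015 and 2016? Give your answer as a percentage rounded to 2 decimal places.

-0.22%

Real output 2015 = 7150.3/0.987 = 7244.48.
Real output 2016 = 7734.3/1.070 = 7228.32.
Change = 7228.32/7244.48 − 1 = -0.0022.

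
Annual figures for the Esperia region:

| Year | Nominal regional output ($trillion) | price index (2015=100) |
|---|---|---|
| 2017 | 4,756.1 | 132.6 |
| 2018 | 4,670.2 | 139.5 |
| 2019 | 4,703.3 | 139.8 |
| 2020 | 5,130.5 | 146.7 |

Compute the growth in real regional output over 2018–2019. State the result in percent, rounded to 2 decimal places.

0.49%

Real regional output 2018 = 4670.2/1.395 = 3347.81.
Real regional output 2019 = 4703.3/1.398 = 3364.31.
Change = 3364.31/3347.81 − 1 = 0.0049.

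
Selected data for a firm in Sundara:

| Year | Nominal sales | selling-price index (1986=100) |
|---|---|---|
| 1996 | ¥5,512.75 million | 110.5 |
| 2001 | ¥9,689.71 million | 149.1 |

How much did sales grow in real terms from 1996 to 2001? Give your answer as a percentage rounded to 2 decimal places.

30.26%

Deflate each year: 1996 → 5512.75/1.105 = 4988.91; 2001 → 9689.71/1.491 = 6498.80.
So real sales changed by 6498.80/4988.91 − 1 = 0.3026, i.e. 30.26%.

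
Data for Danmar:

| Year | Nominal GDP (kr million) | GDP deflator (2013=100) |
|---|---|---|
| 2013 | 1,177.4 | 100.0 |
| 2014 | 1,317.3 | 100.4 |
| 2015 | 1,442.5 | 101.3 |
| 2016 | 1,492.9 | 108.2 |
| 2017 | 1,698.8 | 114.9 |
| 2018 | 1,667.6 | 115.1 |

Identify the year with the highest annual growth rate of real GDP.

2014

2014: real = 1317.3/1.004 = 1312.05; growth vs 2013 (1177.40) = 11.44%.
2015: real = 1442.5/1.013 = 1423.99; growth vs 2014 (1312.05) = 8.53%.
2016: real = 1492.9/1.082 = 1379.76; growth vs 2015 (1423.99) = -3.11%.
2017: real = 1698.8/1.149 = 1478.50; growth vs 2016 (1379.76) = 7.16%.
2018: real = 1667.6/1.151 = 1448.83; growth vs 2017 (1478.50) = -2.01%.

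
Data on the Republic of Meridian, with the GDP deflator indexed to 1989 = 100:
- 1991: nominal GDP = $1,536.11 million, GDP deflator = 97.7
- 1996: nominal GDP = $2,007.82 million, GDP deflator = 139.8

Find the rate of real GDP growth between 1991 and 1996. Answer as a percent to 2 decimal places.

Real GDP 1991 = 1536.11 / 0.977 = 1572.27.
Real GDP 1996 = 2007.82 / 1.398 = 1436.21.
Real growth = 1436.21 / 1572.27 − 1 = -0.0865.

-8.65%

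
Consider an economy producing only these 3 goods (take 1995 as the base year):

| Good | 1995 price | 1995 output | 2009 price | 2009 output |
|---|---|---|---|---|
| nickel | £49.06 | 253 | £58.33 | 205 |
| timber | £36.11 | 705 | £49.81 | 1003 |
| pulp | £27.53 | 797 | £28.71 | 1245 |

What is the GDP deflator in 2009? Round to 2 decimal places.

121.24

Nominal GDP 2009 = 58.33·205 + 49.81·1003 + 28.71·1245 = 97661.03.
Real GDP 2009 (at 1995 prices) = 49.06·205 + 36.11·1003 + 27.53·1245 = 80550.48.
Deflator = Nominal/Real × 100 = 97661.03/80550.48 × 100 = 121.242.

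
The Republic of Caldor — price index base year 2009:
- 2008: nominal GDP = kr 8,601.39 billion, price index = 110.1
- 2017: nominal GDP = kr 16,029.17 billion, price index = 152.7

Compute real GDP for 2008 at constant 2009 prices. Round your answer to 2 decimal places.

Real GDP = Nominal / (price index/100) = 8601.39 / 1.101 = 7812.34.

kr 7,812.34 billion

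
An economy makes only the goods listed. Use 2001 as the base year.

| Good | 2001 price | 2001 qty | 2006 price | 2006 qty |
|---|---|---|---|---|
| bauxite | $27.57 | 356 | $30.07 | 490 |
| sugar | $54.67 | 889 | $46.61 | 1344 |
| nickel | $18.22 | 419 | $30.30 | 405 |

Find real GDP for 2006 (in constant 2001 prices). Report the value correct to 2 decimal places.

$94364.88

Real GDP 2006 = Σ (p_2001 × q_2006) = 27.57·490 + 54.67·1344 + 18.22·405 = 94364.88.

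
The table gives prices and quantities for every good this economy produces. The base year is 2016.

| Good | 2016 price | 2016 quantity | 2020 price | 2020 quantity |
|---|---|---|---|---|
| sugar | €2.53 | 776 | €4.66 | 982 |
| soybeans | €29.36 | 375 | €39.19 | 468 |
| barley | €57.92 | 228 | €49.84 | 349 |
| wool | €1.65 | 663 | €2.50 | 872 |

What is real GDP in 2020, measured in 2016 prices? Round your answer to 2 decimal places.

Real GDP 2020 = Σ (p_2016 × q_2020) = 2.53·982 + 29.36·468 + 57.92·349 + 1.65·872 = 37877.82.

€37877.82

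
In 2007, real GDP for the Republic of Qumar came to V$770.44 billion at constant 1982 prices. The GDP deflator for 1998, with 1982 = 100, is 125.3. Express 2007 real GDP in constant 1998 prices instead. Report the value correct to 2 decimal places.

Real GDP in 1998 prices = Real GDP in 1982 prices × (P_1998/P_1982) = 770.44 × 1.253 = 965.36.

V$965.36 billion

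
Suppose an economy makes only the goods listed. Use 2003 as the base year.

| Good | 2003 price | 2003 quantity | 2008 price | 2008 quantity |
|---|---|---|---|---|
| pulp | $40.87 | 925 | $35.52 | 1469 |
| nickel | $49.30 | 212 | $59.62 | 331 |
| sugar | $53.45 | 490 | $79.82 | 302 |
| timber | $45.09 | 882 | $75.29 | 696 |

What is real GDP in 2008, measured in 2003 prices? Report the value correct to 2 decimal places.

$123880.87

Real GDP 2008 = Σ (p_2003 × q_2008) = 40.87·1469 + 49.30·331 + 53.45·302 + 45.09·696 = 123880.87.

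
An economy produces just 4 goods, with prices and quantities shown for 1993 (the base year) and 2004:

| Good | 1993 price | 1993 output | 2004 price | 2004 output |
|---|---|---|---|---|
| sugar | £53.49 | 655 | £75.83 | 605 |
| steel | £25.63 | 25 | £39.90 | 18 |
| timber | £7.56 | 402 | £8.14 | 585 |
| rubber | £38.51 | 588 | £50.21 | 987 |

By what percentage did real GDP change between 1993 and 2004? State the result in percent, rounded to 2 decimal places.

Real GDP 1993 = Nominal GDP 1993 = 53.49·655 + 25.63·25 + 7.56·402 + 38.51·588 = 61359.70.
Real GDP 2004 (at 1993 prices) = 53.49·605 + 25.63·18 + 7.56·585 + 38.51·987 = 75254.76.
Real growth = 75254.76/61359.70 − 1 = 0.2265.

22.65%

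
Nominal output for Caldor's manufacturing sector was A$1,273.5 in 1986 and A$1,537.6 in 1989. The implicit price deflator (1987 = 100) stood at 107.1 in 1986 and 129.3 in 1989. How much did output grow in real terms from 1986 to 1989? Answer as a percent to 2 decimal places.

Real output 1986 = 1273.5 / 1.071 = 1189.08.
Real output 1989 = 1537.6 / 1.293 = 1189.17.
Real growth = 1189.17 / 1189.08 − 1 = 0.0001.

0.01%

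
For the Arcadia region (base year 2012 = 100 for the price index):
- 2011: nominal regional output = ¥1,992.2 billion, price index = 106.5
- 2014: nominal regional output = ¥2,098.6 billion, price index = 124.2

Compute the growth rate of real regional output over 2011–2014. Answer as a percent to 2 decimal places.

Real regional output 2011 = 1992.2 / 1.065 = 1870.61.
Real regional output 2014 = 2098.6 / 1.242 = 1689.69.
Real growth = 1689.69 / 1870.61 − 1 = -0.0967.

-9.67%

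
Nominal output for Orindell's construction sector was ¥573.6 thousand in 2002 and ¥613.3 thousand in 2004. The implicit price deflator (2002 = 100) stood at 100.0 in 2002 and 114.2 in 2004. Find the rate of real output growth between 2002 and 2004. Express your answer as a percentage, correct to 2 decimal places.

Deflate each year: 2002 → 573.6/1.000 = 573.60; 2004 → 613.3/1.142 = 537.04.
So real output changed by 537.04/573.60 − 1 = -0.0637, i.e. -6.37%.

-6.37%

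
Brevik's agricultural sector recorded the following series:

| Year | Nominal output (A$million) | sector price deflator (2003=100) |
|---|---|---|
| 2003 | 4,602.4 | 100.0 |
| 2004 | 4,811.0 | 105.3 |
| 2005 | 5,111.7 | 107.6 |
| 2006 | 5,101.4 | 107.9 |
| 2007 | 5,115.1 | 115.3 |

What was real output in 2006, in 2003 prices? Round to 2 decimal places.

A$4,727.90 million

Real output 2006 = 5101.4 / 1.079 = 4727.90.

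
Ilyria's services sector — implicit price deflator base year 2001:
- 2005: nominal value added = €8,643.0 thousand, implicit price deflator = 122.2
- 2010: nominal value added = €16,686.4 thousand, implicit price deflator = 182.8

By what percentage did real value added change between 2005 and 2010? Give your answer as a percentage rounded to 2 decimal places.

29.06%

Deflate each year: 2005 → 8643.0/1.222 = 7072.83; 2010 → 16686.4/1.828 = 9128.23.
So real value added changed by 9128.23/7072.83 − 1 = 0.2906, i.e. 29.06%.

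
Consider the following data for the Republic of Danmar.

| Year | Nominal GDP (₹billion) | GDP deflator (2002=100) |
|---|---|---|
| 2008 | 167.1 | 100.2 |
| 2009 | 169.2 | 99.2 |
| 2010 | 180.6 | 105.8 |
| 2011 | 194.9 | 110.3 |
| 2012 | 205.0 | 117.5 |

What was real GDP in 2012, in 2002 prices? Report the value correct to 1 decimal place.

₹174.5 billion

Real GDP 2012 = 205.0 / 1.175 = 174.47.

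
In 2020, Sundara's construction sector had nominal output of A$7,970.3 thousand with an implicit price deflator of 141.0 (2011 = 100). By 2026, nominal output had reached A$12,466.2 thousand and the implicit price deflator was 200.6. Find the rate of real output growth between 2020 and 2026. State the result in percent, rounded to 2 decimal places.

9.94%

Real output 2020 = 7970.3 / 1.410 = 5652.70.
Real output 2026 = 12466.2 / 2.006 = 6214.46.
Real growth = 6214.46 / 5652.70 − 1 = 0.0994.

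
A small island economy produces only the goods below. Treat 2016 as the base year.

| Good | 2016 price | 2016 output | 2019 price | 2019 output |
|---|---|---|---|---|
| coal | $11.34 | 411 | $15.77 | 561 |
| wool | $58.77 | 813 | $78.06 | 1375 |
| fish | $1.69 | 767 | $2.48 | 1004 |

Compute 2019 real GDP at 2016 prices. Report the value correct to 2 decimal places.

Real GDP 2019 = Σ (p_2016 × q_2019) = 11.34·561 + 58.77·1375 + 1.69·1004 = 88867.25.

$88867.25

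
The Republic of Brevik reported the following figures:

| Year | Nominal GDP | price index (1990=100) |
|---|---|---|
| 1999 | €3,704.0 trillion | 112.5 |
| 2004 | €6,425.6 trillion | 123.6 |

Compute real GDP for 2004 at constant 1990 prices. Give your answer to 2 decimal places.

€5,198.71 trillion

Real GDP = Nominal / (price index/100) = 6425.6 / 1.236 = 5198.71.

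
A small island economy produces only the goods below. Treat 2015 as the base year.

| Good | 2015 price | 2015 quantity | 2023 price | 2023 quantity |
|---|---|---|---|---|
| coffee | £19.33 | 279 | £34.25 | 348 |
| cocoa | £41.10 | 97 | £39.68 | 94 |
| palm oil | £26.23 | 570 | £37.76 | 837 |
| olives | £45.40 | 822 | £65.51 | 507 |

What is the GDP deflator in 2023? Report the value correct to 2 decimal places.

Nominal GDP 2023 = 34.25·348 + 39.68·94 + 37.76·837 + 65.51·507 = 80467.61.
Real GDP 2023 (at 2015 prices) = 19.33·348 + 41.10·94 + 26.23·837 + 45.40·507 = 55562.55.
Deflator = Nominal/Real × 100 = 80467.61/55562.55 × 100 = 144.823.

144.82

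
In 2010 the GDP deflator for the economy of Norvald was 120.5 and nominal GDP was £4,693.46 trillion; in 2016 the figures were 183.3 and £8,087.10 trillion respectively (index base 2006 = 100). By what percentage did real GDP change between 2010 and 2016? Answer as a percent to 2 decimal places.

13.27%

Real GDP 2010 = 4693.46 / 1.205 = 3894.99.
Real GDP 2016 = 8087.10 / 1.833 = 4411.95.
Real growth = 4411.95 / 3894.99 − 1 = 0.1327.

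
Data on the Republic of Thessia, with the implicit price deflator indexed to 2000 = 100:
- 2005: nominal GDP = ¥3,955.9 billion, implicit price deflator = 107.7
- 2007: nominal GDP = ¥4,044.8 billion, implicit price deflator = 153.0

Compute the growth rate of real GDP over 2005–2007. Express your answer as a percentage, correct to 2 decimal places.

Real GDP 2005 = 3955.9 / 1.077 = 3673.07.
Real GDP 2007 = 4044.8 / 1.530 = 2643.66.
Real growth = 2643.66 / 3673.07 − 1 = -0.2803.

-28.03%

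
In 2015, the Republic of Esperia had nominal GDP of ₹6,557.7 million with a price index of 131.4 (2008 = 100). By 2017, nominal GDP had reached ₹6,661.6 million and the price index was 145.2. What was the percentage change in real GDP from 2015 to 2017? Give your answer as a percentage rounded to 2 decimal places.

-8.07%

Real GDP 2015 = 6557.7 / 1.314 = 4990.64.
Real GDP 2017 = 6661.6 / 1.452 = 4587.88.
Real growth = 4587.88 / 4990.64 − 1 = -0.0807.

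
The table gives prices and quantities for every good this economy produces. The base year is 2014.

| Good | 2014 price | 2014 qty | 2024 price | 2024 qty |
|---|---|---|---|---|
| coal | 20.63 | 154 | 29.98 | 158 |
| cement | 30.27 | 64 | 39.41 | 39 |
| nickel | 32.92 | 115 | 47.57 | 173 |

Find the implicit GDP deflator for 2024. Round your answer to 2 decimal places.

Nominal GDP 2024 = 29.98·158 + 39.41·39 + 47.57·173 = 14503.44.
Real GDP 2024 (at 2014 prices) = 20.63·158 + 30.27·39 + 32.92·173 = 10135.23.
Deflator = Nominal/Real × 100 = 14503.44/10135.23 × 100 = 143.099.

143.10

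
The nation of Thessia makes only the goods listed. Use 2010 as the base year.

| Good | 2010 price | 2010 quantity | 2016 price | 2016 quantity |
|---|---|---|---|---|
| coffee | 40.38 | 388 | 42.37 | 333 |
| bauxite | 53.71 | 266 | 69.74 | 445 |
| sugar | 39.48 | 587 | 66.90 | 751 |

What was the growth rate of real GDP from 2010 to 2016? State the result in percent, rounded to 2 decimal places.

26.10%

Real GDP 2010 = Nominal GDP 2010 = 40.38·388 + 53.71·266 + 39.48·587 = 53129.06.
Real GDP 2016 (at 2010 prices) = 40.38·333 + 53.71·445 + 39.48·751 = 66996.97.
Real growth = 66996.97/53129.06 − 1 = 0.2610.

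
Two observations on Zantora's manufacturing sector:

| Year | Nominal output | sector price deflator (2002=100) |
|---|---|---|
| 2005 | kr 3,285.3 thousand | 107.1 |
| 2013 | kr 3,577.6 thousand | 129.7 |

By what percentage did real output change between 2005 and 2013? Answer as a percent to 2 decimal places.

-10.08%

Real output 2005 = 3285.3 / 1.071 = 3067.51.
Real output 2013 = 3577.6 / 1.297 = 2758.37.
Real growth = 2758.37 / 3067.51 − 1 = -0.1008.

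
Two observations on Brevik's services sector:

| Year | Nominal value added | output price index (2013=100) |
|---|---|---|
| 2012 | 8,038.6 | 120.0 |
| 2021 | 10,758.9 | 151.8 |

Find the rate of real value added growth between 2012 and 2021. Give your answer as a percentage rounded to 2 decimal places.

5.80%

Real value added 2012 = 8038.6 / 1.200 = 6698.83.
Real value added 2021 = 10758.9 / 1.518 = 7087.55.
Real growth = 7087.55 / 6698.83 − 1 = 0.0580.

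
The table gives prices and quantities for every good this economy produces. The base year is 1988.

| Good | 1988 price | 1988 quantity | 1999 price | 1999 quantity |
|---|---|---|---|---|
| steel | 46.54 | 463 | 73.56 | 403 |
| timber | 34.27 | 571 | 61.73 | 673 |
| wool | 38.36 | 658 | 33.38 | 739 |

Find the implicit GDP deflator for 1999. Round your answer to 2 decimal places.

Nominal GDP 1999 = 73.56·403 + 61.73·673 + 33.38·739 = 95856.79.
Real GDP 1999 (at 1988 prices) = 46.54·403 + 34.27·673 + 38.36·739 = 70167.37.
Deflator = Nominal/Real × 100 = 95856.79/70167.37 × 100 = 136.612.

136.61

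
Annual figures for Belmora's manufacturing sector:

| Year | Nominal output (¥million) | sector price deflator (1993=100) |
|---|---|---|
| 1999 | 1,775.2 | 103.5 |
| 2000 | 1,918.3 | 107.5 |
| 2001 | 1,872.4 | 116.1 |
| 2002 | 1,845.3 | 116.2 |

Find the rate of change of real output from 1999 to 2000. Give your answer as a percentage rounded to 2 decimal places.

Real output 1999 = 1775.2/1.035 = 1715.17.
Real output 2000 = 1918.3/1.075 = 1784.47.
Change = 1784.47/1715.17 − 1 = 0.0404.

4.04%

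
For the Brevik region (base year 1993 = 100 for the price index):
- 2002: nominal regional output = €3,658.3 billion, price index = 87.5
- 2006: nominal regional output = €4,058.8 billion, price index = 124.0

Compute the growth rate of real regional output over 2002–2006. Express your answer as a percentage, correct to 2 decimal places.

-21.71%

Deflate each year: 2002 → 3658.3/0.875 = 4180.91; 2006 → 4058.8/1.240 = 3273.23.
So real regional output changed by 3273.23/4180.91 − 1 = -0.2171, i.e. -21.71%.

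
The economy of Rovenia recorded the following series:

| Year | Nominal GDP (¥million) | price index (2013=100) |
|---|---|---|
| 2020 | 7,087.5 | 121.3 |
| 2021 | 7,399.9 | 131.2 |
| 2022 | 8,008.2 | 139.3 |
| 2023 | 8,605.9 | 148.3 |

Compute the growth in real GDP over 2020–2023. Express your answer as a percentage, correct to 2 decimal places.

-0.68%

Real GDP 2020 = 7087.5/1.213 = 5842.95.
Real GDP 2023 = 8605.9/1.483 = 5803.03.
Change = 5803.03/5842.95 − 1 = -0.0068.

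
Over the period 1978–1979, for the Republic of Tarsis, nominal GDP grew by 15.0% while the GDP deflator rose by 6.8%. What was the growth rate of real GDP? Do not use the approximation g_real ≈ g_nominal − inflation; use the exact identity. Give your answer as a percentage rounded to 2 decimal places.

(1 + g_nom) = (1 + g_real)(1 + π), so g_real = 1.1500 / 1.0680 − 1 = 0.07678.

7.68%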